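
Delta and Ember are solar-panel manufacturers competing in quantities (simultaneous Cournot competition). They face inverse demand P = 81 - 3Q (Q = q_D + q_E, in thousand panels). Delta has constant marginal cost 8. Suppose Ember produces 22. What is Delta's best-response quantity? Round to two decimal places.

1.17

With the rival's output fixed at 22, Delta's profit is π_D = (81 - 3·22 - 3q_D)q_D - (8q_D) = (15 - 3q_D)q_D - (8q_D).
∂π_D/∂q_D = 7 - 6q_D = 0, so q_D = 7/6.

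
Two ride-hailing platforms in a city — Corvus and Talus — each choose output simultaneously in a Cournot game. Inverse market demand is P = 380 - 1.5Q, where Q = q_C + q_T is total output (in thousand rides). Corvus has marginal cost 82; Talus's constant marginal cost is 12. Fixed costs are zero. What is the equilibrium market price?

158

Corvus's profit: π_C = (380 - 1.5Q)q_C - (82q_C). Setting ∂π_C/∂q_C = 0: 298 - 3q_C - (3/2)(q_T) = 0.
Talus's first-order condition: 368 - 3q_T - (3/2)(q_C) = 0.
Best responses: q_C = (298 - (3/2)q_T)/3, q_T = (368 - (3/2)q_C)/3.
Solving the pair: q_C = 152/3, q_T = 292/3.
Total output Q = 148, so price P = 380 - (3/2)·148 = 158.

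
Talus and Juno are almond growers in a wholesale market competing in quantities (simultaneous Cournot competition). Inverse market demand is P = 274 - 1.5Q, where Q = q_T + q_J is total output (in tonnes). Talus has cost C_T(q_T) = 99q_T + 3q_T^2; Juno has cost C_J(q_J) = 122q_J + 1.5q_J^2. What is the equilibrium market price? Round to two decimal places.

218.13

Talus's profit: π_T = (274 - 1.5Q)q_T - (99q_T + 3q_T²). Setting ∂π_T/∂q_T = 0: 175 - 9q_T - (3/2)(q_J) = 0.
Juno's profit: π_J = (274 - 1.5Q)q_J - (122q_J + (3/2)q_J²). Setting ∂π_J/∂q_J = 0: 152 - 6q_J - (3/2)(q_T) = 0.
Rearranging gives the reaction functions q_T = (175 - (3/2)q_J)/9 and q_J = (152 - (3/2)q_T)/6.
Solving the pair: q_T = 1096/69, q_J = 1474/69.
Total output Q = 37.2464, so price P = 274 - (3/2)·37.2464 = 218.1304.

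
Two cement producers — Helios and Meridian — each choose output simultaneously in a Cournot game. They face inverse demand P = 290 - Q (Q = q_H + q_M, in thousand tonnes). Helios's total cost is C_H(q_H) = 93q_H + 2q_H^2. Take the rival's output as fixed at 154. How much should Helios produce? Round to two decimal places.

With the rival's output fixed at 154, Helios's profit is π_H = (290 - 154 - q_H)q_H - (93q_H + 2q_H²) = (136 - q_H)q_H - (93q_H + 2q_H²).
∂π_H/∂q_H = 43 - 6q_H = 0, so q_H = 43/6.

7.17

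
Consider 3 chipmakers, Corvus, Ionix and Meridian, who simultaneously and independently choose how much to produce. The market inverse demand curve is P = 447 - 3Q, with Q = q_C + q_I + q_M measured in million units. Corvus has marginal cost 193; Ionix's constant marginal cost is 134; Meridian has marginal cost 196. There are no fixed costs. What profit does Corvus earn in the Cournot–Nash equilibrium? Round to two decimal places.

816.75

Corvus's profit: π_C = (447 - 3Q)q_C - (193q_C). Setting ∂π_C/∂q_C = 0: 254 - 6q_C - 3(q_I + q_M) = 0.
Ionix's profit: π_I = (447 - 3Q)q_I - (134q_I). Setting ∂π_I/∂q_I = 0: 313 - 6q_I - 3(q_C + q_M) = 0.
Meridian's first-order condition: 251 - 6q_M - 3(q_C + q_I) = 0.
Adding the 3 first-order conditions: 818 − 12Q = 0, so Q = 409/6.
Back-substituting: q_C = (254 − 409/2)/3 = 33/2, q_I = (313 − 409/2)/3 = 217/6, q_M = (251 − 409/2)/3 = 31/2.
Price P = 447 - 3·(409/6) = 485/2.
Corvus's profit: (485/2 - 193)·(33/2) = 816.7500.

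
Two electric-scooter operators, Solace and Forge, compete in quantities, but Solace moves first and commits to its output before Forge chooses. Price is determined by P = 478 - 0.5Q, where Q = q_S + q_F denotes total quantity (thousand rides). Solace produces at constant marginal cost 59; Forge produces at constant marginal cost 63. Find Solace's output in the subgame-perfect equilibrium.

The follower Forge best-responds to any q_S: π_F = (478 - 0.5Q)q_F - 63q_F.
Setting the follower's marginal profit to zero, 415 - (1/2)q_S - q_F = 0, i.e. q_F = (415 - (1/2)q_S).
Solace substitutes q_F(q_S) into its own profit: π_S = q_S(478 - (1/2)q_S - (415 - (1/2)q_S)/2) - 59q_S = (541/2 - (1/4)q_S)q_S - 59q_S.
Leader FOC: 423/2 - (1/2)q_S = 0, so q_S = 423.
Then q_F = (415 - (1/2)·423) = 407/2.

423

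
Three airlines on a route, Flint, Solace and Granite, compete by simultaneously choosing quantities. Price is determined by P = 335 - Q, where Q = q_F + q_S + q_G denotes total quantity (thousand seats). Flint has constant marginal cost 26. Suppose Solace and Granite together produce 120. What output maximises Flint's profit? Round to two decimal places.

94.50

With rivals' combined output fixed at 120, Flint's profit is π_F = (335 - 120 - q_F)q_F - (26q_F) = (215 - q_F)q_F - (26q_F).
∂π_F/∂q_F = 189 - 2q_F = 0, so q_F = 189/2.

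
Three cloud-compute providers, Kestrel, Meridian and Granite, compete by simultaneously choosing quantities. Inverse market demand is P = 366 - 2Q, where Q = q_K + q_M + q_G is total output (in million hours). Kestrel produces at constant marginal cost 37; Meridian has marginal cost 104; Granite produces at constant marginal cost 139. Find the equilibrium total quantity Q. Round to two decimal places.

Kestrel's profit: π_K = (366 - 2Q)q_K - (37q_K). Setting ∂π_K/∂q_K = 0: 329 - 4q_K - 2(q_M + q_G) = 0.
Meridian's first-order condition: 262 - 4q_M - 2(q_K + q_G) = 0.
Granite's first-order condition: 227 - 4q_G - 2(q_K + q_M) = 0.
Summing all 3 equations gives 818 − 8Q = 0, hence Q = 409/4.
Back-substituting: q_K = (329 − 409/2)/2 = 249/4, q_M = (262 − 409/2)/2 = 115/4, q_G = (227 − 409/2)/2 = 45/4.
Total output Q = 249/4 + 115/4 + 45/4 = 409/4.

102.25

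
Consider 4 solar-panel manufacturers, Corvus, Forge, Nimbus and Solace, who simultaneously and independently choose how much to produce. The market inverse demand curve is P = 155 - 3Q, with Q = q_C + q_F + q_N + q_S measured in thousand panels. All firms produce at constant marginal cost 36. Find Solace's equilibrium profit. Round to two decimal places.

A representative firm's profit is π_i = q_i(155 - 3Q) - 36q_i.
Setting ∂π_i/∂q_i = 0 with rivals' quantities fixed: 119 - 6q_i - 3·Σ_{j≠i} q_j = 0.
By symmetry each firm produces the same amount; substituting Σ_{j≠i} q_j = 3q_i yields q_i = 119/15.
Price P = 155 - 3·(476/15) = 299/5.
Solace's profit: (299/5 - 36)·(119/15) = 188.8133.

188.81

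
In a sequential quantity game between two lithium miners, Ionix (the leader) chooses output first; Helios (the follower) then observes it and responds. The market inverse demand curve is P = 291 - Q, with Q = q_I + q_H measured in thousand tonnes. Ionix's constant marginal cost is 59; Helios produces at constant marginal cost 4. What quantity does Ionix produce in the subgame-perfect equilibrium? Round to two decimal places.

Solve by backward induction. Given q_I, the follower Helios maximises π_H = (291 - q_I - q_H)q_H - 4q_H.
Setting the follower's marginal profit to zero, 287 - q_I - 2q_H = 0, i.e. q_H = (287 - q_I)/2.
The leader anticipates this reaction. Substituting into P = 291 - Q gives P = 295/2 - (1/2)q_I, so π_I = (295/2 - (1/2)q_I)q_I - 59q_I.
Leader FOC: 177/2 - q_I = 0, so q_I = 177/2.
Then q_H = (287 - 177/2)/2 = 397/4.

88.50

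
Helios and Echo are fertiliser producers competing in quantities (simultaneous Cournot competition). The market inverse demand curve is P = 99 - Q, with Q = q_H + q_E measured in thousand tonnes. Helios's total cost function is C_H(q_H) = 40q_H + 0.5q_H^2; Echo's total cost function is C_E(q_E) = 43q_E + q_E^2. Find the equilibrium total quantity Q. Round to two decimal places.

26.27

Helios's profit: π_H = (99 - Q)q_H - (40q_H + (1/2)q_H²). Setting ∂π_H/∂q_H = 0: 59 - 3q_H - (q_E) = 0.
Echo's profit: π_E = (99 - Q)q_E - (43q_E + q_E²). Setting ∂π_E/∂q_E = 0: 56 - 4q_E - (q_H) = 0.
Best responses: q_H = (59 - q_E)/3, q_E = (56 - q_H)/4.
Substituting one into the other gives q_H = 180/11 and q_E = 109/11.
Total output Q = 180/11 + 109/11 = 289/11.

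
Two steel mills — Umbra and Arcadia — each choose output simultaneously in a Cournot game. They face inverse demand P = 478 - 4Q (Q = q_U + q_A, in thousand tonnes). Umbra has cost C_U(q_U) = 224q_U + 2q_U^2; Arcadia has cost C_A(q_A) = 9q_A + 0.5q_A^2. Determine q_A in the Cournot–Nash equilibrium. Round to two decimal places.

Umbra's profit: π_U = (478 - 4Q)q_U - (224q_U + 2q_U²). Setting ∂π_U/∂q_U = 0: 254 - 12q_U - 4(q_A) = 0.
Arcadia's profit: π_A = (478 - 4Q)q_A - (9q_A + (1/2)q_A²). Setting ∂π_A/∂q_A = 0: 469 - 9q_A - 4(q_U) = 0.
So q_U = (254 - 4q_A)/12 and q_A = (469 - 4q_U)/9.
Substituting one into the other gives q_U = 205/46 and q_A = 1153/23.

50.13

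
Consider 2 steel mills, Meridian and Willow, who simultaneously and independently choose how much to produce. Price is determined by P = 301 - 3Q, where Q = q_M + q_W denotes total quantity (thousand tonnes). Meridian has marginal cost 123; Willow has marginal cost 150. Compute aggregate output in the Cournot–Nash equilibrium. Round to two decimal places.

Meridian's profit: π_M = (301 - 3Q)q_M - (123q_M). Setting ∂π_M/∂q_M = 0: 178 - 6q_M - 3(q_W) = 0.
Willow's first-order condition: 151 - 6q_W - 3(q_M) = 0.
So q_M = (178 - 3q_W)/6 and q_W = (151 - 3q_M)/6.
Substituting one into the other gives q_M = 205/9 and q_W = 124/9.
Total output Q = 205/9 + 124/9 = 329/9.

36.56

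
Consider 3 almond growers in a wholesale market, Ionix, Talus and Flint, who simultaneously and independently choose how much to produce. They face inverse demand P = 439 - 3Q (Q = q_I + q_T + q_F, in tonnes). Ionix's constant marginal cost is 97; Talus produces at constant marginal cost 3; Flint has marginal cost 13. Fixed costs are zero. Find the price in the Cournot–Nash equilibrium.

Ionix's profit: π_I = (439 - 3Q)q_I - (97q_I). Setting ∂π_I/∂q_I = 0: 342 - 6q_I - 3(q_T + q_F) = 0.
Talus's profit: π_T = (439 - 3Q)q_T - (3q_T). Setting ∂π_T/∂q_T = 0: 436 - 6q_T - 3(q_I + q_F) = 0.
Flint's profit: π_F = (439 - 3Q)q_F - (13q_F). Setting ∂π_F/∂q_F = 0: 426 - 6q_F - 3(q_I + q_T) = 0.
Adding the 3 conditions: 1204 − 6Q − 6Q = 0, i.e. Q = 301/3.
Back-substituting: q_I = (342 − 301)/3 = 41/3, q_T = (436 − 301)/3 = 45, q_F = (426 − 301)/3 = 125/3.
Total output Q = 301/3, so price P = 439 - 3·(301/3) = 138.

138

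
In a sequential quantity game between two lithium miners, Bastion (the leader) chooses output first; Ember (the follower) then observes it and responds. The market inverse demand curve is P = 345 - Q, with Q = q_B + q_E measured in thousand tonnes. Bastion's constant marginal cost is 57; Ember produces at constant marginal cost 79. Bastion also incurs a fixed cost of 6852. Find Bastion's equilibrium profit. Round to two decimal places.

Solve by backward induction. Given q_B, the follower Ember maximises π_E = (345 - q_B - q_E)q_E - 79q_E.
Setting the follower's marginal profit to zero, 266 - q_B - 2q_E = 0, i.e. q_E = (266 - q_B)/2.
Bastion substitutes q_E(q_B) into its own profit: π_B = q_B(345 - q_B - (266 - q_B)/2) - 57q_B = (212 - (1/2)q_B)q_B - 57q_B.
Maximising: ∂π_B/∂q_B = 155 - q_B = 0, giving q_B = 155.
Then q_E = (266 - 155)/2 = 111/2.
Price P = 345 - 421/2 = 269/2.
Bastion's profit: (269/2 - 57)·155 - 6852 = 5160.5000.

5160.50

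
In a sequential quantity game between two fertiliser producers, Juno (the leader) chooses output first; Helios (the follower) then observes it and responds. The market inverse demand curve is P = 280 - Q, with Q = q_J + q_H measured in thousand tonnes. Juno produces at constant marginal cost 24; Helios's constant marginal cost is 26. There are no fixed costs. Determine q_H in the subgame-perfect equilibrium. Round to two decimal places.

62.50

The follower Helios best-responds to any q_J: π_H = (280 - Q)q_H - 26q_H.
Setting the follower's marginal profit to zero, 254 - q_J - 2q_H = 0, i.e. q_H = (254 - q_J)/2.
Juno substitutes q_H(q_J) into its own profit: π_J = q_J(280 - q_J - (254 - q_J)/2) - 24q_J = (153 - (1/2)q_J)q_J - 24q_J.
Maximising: ∂π_J/∂q_J = 129 - q_J = 0, giving q_J = 129.
Then q_H = (254 - 129)/2 = 125/2.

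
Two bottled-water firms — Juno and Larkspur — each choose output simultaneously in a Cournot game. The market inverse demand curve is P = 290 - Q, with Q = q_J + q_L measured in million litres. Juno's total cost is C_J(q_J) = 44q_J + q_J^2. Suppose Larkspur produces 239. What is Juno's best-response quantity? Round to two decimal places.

1.75

With the rival's output fixed at 239, Juno's profit is π_J = (290 - 239 - q_J)q_J - (44q_J + q_J²) = (51 - q_J)q_J - (44q_J + q_J²).
∂π_J/∂q_J = 7 - 4q_J = 0, so q_J = 7/4.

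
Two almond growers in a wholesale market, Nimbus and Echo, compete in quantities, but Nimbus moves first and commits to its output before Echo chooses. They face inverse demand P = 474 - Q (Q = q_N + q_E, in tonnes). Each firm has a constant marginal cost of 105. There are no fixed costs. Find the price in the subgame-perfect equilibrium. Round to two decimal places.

197.25

Solve by backward induction. Given q_N, the follower Echo maximises π_E = (474 - q_N - q_E)q_E - 105q_E.
Setting the follower's marginal profit to zero, 369 - q_N - 2q_E = 0, i.e. q_E = (369 - q_N)/2.
The leader anticipates this reaction. Substituting into P = 474 - Q gives P = 579/2 - (1/2)q_N, so π_N = (579/2 - (1/2)q_N)q_N - 105q_N.
Maximising: ∂π_N/∂q_N = 369/2 - q_N = 0, giving q_N = 369/2.
Then q_E = (369 - 369/2)/2 = 369/4.
Total output Q = 1107/4, so price P = 474 - 1107/4 = 789/4.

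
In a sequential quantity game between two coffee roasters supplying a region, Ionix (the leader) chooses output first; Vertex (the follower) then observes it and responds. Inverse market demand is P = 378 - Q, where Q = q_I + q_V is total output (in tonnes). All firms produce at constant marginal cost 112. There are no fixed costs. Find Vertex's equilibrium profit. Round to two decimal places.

4422.25

Solve by backward induction. Given q_I, the follower Vertex maximises π_V = (378 - q_I - q_V)q_V - 112q_V.
Follower FOC: 266 - q_I - 2q_V = 0, so q_V(q_I) = (266 - q_I)/2.
The leader anticipates this reaction. Substituting into P = 378 - Q gives P = 245 - (1/2)q_I, so π_I = (245 - (1/2)q_I)q_I - 112q_I.
Leader FOC: 133 - q_I = 0, so q_I = 133.
Then q_V = (266 - 133)/2 = 133/2.
Price P = 378 - 399/2 = 357/2.
Vertex's profit: (357/2 - 112)·(133/2) = 4422.2500.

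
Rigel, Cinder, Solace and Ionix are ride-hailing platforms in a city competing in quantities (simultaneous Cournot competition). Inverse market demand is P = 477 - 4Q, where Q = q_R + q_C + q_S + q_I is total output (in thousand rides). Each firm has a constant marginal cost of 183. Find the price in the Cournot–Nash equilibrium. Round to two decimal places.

241.80

A representative firm's profit is π_i = q_i(477 - 4Q) - 183q_i.
First-order condition (treating rivals' output as given): 294 - 8q_i - 4·Σ_{j≠i} q_j = 0.
With identical firms every q_j equals q_i, so Σ_{j≠i} q_j = 3q_i and 294 = 20q_i, giving q_i = 147/10.
Total output Q = 294/5, so price P = 477 - 4·(294/5) = 1209/5.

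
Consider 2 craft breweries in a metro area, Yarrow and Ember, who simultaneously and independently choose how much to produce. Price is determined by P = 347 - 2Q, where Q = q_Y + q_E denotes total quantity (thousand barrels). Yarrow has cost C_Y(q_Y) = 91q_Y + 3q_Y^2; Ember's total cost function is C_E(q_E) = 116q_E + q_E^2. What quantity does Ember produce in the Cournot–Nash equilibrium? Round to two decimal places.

32.11

Yarrow's profit: π_Y = (347 - 2Q)q_Y - (91q_Y + 3q_Y²). Setting ∂π_Y/∂q_Y = 0: 256 - 10q_Y - 2(q_E) = 0.
Ember's profit: π_E = (347 - 2Q)q_E - (116q_E + q_E²). Setting ∂π_E/∂q_E = 0: 231 - 6q_E - 2(q_Y) = 0.
So q_Y = (256 - 2q_E)/10 and q_E = (231 - 2q_Y)/6.
Solving the pair: q_Y = 537/28, q_E = 899/28.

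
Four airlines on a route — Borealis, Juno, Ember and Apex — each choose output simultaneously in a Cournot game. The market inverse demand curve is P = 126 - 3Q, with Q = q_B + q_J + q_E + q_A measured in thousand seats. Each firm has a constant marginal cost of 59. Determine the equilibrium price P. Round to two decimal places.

72.40

A representative firm's profit is π_i = q_i(126 - 3Q) - 59q_i.
First-order condition (treating rivals' output as given): 67 - 6q_i - 3·Σ_{j≠i} q_j = 0.
By symmetry each firm produces the same amount; substituting Σ_{j≠i} q_j = 3q_i yields q_i = 67/15.
Total output Q = 268/15, so price P = 126 - 3·(268/15) = 362/5.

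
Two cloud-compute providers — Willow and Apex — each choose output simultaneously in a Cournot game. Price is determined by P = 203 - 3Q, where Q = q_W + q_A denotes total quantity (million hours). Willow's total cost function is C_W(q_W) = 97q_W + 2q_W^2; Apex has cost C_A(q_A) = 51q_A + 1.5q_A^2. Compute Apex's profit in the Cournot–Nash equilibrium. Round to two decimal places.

990.95

Willow's profit: π_W = (203 - 3Q)q_W - (97q_W + 2q_W²). Setting ∂π_W/∂q_W = 0: 106 - 10q_W - 3(q_A) = 0.
Apex's profit: π_A = (203 - 3Q)q_A - (51q_A + (3/2)q_A²). Setting ∂π_A/∂q_A = 0: 152 - 9q_A - 3(q_W) = 0.
So q_W = (106 - 3q_A)/10 and q_A = (152 - 3q_W)/9.
Substituting one into the other gives q_W = 166/27 and q_A = 1202/81.
Price P = 203 - 3·(1700/81) = 140.0370.
Apex's profit: 140.0370·(1202/81) - 51·(1202/81) - (3/2)(1202/81)² = 990.9492.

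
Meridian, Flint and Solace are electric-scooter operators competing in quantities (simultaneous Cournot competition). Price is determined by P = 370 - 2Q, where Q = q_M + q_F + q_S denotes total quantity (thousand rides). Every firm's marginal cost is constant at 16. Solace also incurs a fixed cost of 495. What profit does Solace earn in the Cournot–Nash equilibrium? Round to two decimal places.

3421.13

A representative firm's profit is π_i = q_i(370 - 2Q) - 16q_i.
First-order condition (treating rivals' output as given): 354 - 4q_i - 2·Σ_{j≠i} q_j = 0.
By symmetry each firm produces the same amount; substituting Σ_{j≠i} q_j = 2q_i yields q_i = 354/8 = 177/4.
Price P = 370 - 2·(531/4) = 209/2.
Solace's profit: (209/2 - 16)·(177/4) - 495 = 3421.1250.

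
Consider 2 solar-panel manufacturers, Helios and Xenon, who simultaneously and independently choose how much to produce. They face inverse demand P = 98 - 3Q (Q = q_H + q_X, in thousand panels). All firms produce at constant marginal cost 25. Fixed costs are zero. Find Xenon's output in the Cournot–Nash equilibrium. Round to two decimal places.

A representative firm's profit is π_i = q_i(98 - 3Q) - 25q_i.
First-order condition (treating rivals' output as given): 73 - 6q_i - 3q_j = 0.
With identical firms every q_j equals q_i, so q_j = q_i and 73 = 9q_i, giving q_i = 73/9.

8.11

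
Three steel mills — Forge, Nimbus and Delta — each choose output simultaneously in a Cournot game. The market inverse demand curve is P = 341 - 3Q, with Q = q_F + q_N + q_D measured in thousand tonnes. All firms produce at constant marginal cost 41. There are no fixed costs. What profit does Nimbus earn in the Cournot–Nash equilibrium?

A representative firm's profit is π_i = q_i(341 - 3Q) - 41q_i.
Setting ∂π_i/∂q_i = 0 with rivals' quantities fixed: 300 - 6q_i - 3·Σ_{j≠i} q_j = 0.
With identical firms every q_j equals q_i, so Σ_{j≠i} q_j = 2q_i and 300 = 12q_i, giving q_i = 25.
Price P = 341 - 3·75 = 116.
Nimbus's profit: (116 - 41)·25 = 1875.

1875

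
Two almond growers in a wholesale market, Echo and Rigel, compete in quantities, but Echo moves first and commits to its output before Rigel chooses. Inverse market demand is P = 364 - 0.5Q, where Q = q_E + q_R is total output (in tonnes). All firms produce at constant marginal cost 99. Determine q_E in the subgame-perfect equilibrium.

265

Solve by backward induction. Given q_E, the follower Rigel maximises π_R = (364 - (1/2)q_E - (1/2)q_R)q_R - 99q_R.
Setting the follower's marginal profit to zero, 265 - (1/2)q_E - q_R = 0, i.e. q_R = (265 - (1/2)q_E).
The leader anticipates this reaction. Substituting into P = 364 - 0.5Q gives P = 463/2 - (1/4)q_E, so π_E = (463/2 - (1/4)q_E)q_E - 99q_E.
Leader FOC: 265/2 - (1/2)q_E = 0, so q_E = 265.
Then q_R = (265 - (1/2)·265) = 265/2.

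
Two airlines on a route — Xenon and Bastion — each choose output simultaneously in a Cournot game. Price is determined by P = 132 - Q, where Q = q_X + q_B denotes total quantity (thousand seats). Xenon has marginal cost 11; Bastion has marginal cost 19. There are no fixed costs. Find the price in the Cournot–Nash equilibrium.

54

Xenon's profit: π_X = (132 - Q)q_X - (11q_X). Setting ∂π_X/∂q_X = 0: 121 - 2q_X - (q_B) = 0.
Bastion's first-order condition: 113 - 2q_B - (q_X) = 0.
So q_X = (121 - q_B)/2 and q_B = (113 - q_X)/2.
Solving the pair: q_X = 43, q_B = 35.
Total output Q = 78, so price P = 132 - 78 = 54.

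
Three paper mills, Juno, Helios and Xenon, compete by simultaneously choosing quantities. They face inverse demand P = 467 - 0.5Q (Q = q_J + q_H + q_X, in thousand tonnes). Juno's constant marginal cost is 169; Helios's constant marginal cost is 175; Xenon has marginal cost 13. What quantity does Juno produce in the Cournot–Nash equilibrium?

74

Juno's profit: π_J = (467 - 0.5Q)q_J - (169q_J). Setting ∂π_J/∂q_J = 0: 298 - q_J - (1/2)(q_H + q_X) = 0.
Helios's first-order condition: 292 - q_H - (1/2)(q_J + q_X) = 0.
Xenon's profit: π_X = (467 - 0.5Q)q_X - (13q_X). Setting ∂π_X/∂q_X = 0: 454 - q_X - (1/2)(q_J + q_H) = 0.
Adding the 3 first-order conditions: 1044 − 2Q = 0, so Q = 522.
Back-substituting: q_J = (298 − 261)/(1/2) = 74, q_H = (292 − 261)/(1/2) = 62, q_X = (454 − 261)/(1/2) = 386.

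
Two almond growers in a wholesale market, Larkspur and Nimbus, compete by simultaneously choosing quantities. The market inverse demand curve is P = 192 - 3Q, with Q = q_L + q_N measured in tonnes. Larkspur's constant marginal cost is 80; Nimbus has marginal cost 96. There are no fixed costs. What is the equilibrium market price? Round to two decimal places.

122.67

Larkspur's profit: π_L = (192 - 3Q)q_L - (80q_L). Setting ∂π_L/∂q_L = 0: 112 - 6q_L - 3(q_N) = 0.
Nimbus's first-order condition: 96 - 6q_N - 3(q_L) = 0.
So q_L = (112 - 3q_N)/6 and q_N = (96 - 3q_L)/6.
Substituting one into the other gives q_L = 128/9 and q_N = 80/9.
Total output Q = 208/9, so price P = 192 - 3·(208/9) = 368/3.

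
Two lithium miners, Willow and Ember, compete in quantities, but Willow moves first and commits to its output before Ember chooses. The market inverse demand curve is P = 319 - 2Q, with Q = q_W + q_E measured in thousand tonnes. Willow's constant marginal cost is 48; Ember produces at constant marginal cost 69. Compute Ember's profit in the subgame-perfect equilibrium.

The follower Ember best-responds to any q_W: π_E = (319 - 2Q)q_E - 69q_E.
∂π_E/∂q_E = 250 - 2q_W - 4q_E = 0 gives the reaction function q_E = (250 - 2q_W)/4.
Willow substitutes q_E(q_W) into its own profit: π_W = q_W(319 - 2q_W - (250 - 2q_W)/2) - 48q_W = (194 - q_W)q_W - 48q_W.
Maximising: ∂π_W/∂q_W = 146 - 2q_W = 0, giving q_W = 73.
Then q_E = (250 - 2·73)/4 = 26.
Price P = 319 - 2·99 = 121.
Ember's profit: (121 - 69)·26 = 1352.

1352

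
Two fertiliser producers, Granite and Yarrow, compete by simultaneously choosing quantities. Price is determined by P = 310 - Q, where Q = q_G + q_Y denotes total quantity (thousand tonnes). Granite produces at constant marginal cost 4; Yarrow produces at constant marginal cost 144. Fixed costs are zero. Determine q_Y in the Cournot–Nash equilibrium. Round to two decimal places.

Granite's profit: π_G = (310 - Q)q_G - (4q_G). Setting ∂π_G/∂q_G = 0: 306 - 2q_G - (q_Y) = 0.
Yarrow's first-order condition: 166 - 2q_Y - (q_G) = 0.
Rearranging gives the reaction functions q_G = (306 - q_Y)/2 and q_Y = (166 - q_G)/2.
Solving the pair: q_G = 446/3, q_Y = 26/3.

8.67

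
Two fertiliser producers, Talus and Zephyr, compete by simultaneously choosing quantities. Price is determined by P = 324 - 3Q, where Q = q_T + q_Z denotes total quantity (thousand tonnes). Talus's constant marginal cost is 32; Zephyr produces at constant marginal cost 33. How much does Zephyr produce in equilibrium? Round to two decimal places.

Talus's profit: π_T = (324 - 3Q)q_T - (32q_T). Setting ∂π_T/∂q_T = 0: 292 - 6q_T - 3(q_Z) = 0.
Zephyr's profit: π_Z = (324 - 3Q)q_Z - (33q_Z). Setting ∂π_Z/∂q_Z = 0: 291 - 6q_Z - 3(q_T) = 0.
Rearranging gives the reaction functions q_T = (292 - 3q_Z)/6 and q_Z = (291 - 3q_T)/6.
Substituting one into the other gives q_T = 293/9 and q_Z = 290/9.

32.22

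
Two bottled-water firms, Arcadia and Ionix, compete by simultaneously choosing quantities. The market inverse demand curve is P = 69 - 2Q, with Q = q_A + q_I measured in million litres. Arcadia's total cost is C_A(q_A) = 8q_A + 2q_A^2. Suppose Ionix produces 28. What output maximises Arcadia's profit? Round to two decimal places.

With the rival's output fixed at 28, Arcadia's profit is π_A = (69 - 2·28 - 2q_A)q_A - (8q_A + 2q_A²) = (13 - 2q_A)q_A - (8q_A + 2q_A²).
∂π_A/∂q_A = 5 - 8q_A = 0, so q_A = 5/8.

0.63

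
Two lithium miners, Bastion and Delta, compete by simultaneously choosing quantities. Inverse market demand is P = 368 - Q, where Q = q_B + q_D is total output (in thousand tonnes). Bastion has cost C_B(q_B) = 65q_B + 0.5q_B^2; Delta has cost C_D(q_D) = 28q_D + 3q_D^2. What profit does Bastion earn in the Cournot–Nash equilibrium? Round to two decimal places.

12314.90

Bastion's profit: π_B = (368 - Q)q_B - (65q_B + (1/2)q_B²). Setting ∂π_B/∂q_B = 0: 303 - 3q_B - (q_D) = 0.
Delta's profit: π_D = (368 - Q)q_D - (28q_D + 3q_D²). Setting ∂π_D/∂q_D = 0: 340 - 8q_D - (q_B) = 0.
Best responses: q_B = (303 - q_D)/3, q_D = (340 - q_B)/8.
Solving the pair: q_B = 90.6087, q_D = 717/23.
Price P = 368 - 121.7826 = 246.2174.
Bastion's profit: 246.2174·90.6087 - 65·90.6087 - (1/2)·90.6087² = 12314.9036.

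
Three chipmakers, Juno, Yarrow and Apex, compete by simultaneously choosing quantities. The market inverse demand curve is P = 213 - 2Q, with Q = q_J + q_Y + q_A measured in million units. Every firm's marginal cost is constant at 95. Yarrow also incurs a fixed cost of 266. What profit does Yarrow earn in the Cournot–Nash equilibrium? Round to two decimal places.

Each firm earns π_i = (213 - 2Q)q_i - 95q_i.
Setting ∂π_i/∂q_i = 0 with rivals' quantities fixed: 118 - 4q_i - 2·Σ_{j≠i} q_j = 0.
With identical firms every q_j equals q_i, so Σ_{j≠i} q_j = 2q_i and 118 = 8q_i, giving q_i = 59/4.
Price P = 213 - 2·(177/4) = 249/2.
Yarrow's profit: (249/2 - 95)·(59/4) - 266 = 1353/8.

169.13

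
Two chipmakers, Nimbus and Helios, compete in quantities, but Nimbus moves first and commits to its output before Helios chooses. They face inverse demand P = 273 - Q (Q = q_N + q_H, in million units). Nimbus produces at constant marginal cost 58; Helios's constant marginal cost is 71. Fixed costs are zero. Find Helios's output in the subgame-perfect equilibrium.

44

The follower Helios best-responds to any q_N: π_H = (273 - Q)q_H - 71q_H.
∂π_H/∂q_H = 202 - q_N - 2q_H = 0 gives the reaction function q_H = (202 - q_N)/2.
Nimbus substitutes q_H(q_N) into its own profit: π_N = q_N(273 - q_N - (202 - q_N)/2) - 58q_N = (172 - (1/2)q_N)q_N - 58q_N.
The leader's first-order condition 114 - q_N = 0 yields q_N = 114.
Then q_H = (202 - 114)/2 = 44.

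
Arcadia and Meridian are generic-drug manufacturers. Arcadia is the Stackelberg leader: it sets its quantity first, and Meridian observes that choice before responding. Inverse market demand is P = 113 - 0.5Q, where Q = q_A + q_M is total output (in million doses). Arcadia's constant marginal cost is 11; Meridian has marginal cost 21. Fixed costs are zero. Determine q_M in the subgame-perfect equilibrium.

The follower Meridian best-responds to any q_A: π_M = (113 - 0.5Q)q_M - 21q_M.
∂π_M/∂q_M = 92 - (1/2)q_A - q_M = 0 gives the reaction function q_M = (92 - (1/2)q_A).
Arcadia substitutes q_M(q_A) into its own profit: π_A = q_A(113 - (1/2)q_A - (92 - (1/2)q_A)/2) - 11q_A = (67 - (1/4)q_A)q_A - 11q_A.
Leader FOC: 56 - (1/2)q_A = 0, so q_A = 112.
Then q_M = (92 - (1/2)·112) = 36.

36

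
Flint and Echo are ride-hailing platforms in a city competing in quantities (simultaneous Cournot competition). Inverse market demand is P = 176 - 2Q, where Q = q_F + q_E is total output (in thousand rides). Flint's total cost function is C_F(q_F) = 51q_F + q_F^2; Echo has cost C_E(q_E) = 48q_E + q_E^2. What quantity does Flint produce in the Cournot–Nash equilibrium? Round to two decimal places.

15.44

Flint's profit: π_F = (176 - 2Q)q_F - (51q_F + q_F²). Setting ∂π_F/∂q_F = 0: 125 - 6q_F - 2(q_E) = 0.
Echo's first-order condition: 128 - 6q_E - 2(q_F) = 0.
Rearranging gives the reaction functions q_F = (125 - 2q_E)/6 and q_E = (128 - 2q_F)/6.
Substituting one into the other gives q_F = 247/16 and q_E = 259/16.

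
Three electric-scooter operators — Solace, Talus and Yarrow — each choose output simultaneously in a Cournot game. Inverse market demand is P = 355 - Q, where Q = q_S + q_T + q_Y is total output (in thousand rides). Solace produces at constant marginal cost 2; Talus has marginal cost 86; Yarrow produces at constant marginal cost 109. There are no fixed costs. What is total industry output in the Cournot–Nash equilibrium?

217

Solace's profit: π_S = (355 - Q)q_S - (2q_S). Setting ∂π_S/∂q_S = 0: 353 - 2q_S - (q_T + q_Y) = 0.
Talus's profit: π_T = (355 - Q)q_T - (86q_T). Setting ∂π_T/∂q_T = 0: 269 - 2q_T - (q_S + q_Y) = 0.
Yarrow's first-order condition: 246 - 2q_Y - (q_S + q_T) = 0.
Adding the 3 conditions: 868 − 2Q − 2Q = 0, i.e. Q = 217.
Back-substituting: q_S = (353 − 217) = 136, q_T = (269 − 217) = 52, q_Y = (246 − 217) = 29.
Total output Q = 136 + 52 + 29 = 217.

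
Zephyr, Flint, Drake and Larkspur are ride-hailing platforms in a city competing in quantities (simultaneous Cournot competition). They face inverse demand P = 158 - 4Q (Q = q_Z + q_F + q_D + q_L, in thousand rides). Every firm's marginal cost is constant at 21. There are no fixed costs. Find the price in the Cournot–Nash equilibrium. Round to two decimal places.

48.40

Each firm earns π_i = (158 - 4Q)q_i - 21q_i.
Setting ∂π_i/∂q_i = 0 with rivals' quantities fixed: 137 - 8q_i - 4·Σ_{j≠i} q_j = 0.
By symmetry each firm produces the same amount; substituting Σ_{j≠i} q_j = 3q_i yields q_i = 137/20.
Total output Q = 137/5, so price P = 158 - 4·(137/5) = 242/5.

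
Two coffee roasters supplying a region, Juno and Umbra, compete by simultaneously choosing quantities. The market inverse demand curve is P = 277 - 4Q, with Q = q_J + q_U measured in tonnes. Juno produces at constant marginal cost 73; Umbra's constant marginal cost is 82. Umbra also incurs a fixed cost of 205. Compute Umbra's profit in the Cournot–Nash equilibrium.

756

Juno's profit: π_J = (277 - 4Q)q_J - (73q_J). Setting ∂π_J/∂q_J = 0: 204 - 8q_J - 4(q_U) = 0.
Umbra's first-order condition: 195 - 8q_U - 4(q_J) = 0.
Rearranging gives the reaction functions q_J = (204 - 4q_U)/8 and q_U = (195 - 4q_J)/8.
Solving the pair: q_J = 71/4, q_U = 31/2.
Price P = 277 - 4·(133/4) = 144.
Umbra's profit: (144 - 82)·(31/2) - 205 = 756.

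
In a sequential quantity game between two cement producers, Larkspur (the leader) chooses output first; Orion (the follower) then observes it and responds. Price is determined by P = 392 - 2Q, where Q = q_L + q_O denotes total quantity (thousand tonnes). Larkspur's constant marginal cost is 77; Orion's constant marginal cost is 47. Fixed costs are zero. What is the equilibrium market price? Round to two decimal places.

The follower Orion best-responds to any q_L: π_O = (392 - 2Q)q_O - 47q_O.
Setting the follower's marginal profit to zero, 345 - 2q_L - 4q_O = 0, i.e. q_O = (345 - 2q_L)/4.
The leader anticipates this reaction. Substituting into P = 392 - 2Q gives P = 439/2 - q_L, so π_L = (439/2 - q_L)q_L - 77q_L.
Maximising: ∂π_L/∂q_L = 285/2 - 2q_L = 0, giving q_L = 285/4.
Then q_O = (345 - 2·(285/4))/4 = 405/8.
Total output Q = 975/8, so price P = 392 - 2·(975/8) = 593/4.

148.25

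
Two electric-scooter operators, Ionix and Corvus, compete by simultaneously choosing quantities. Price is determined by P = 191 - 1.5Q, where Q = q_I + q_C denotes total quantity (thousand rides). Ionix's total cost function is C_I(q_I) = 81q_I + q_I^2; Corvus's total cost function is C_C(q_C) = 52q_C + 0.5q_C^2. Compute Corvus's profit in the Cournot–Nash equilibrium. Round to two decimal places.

1783.14

Ionix's profit: π_I = (191 - 1.5Q)q_I - (81q_I + q_I²). Setting ∂π_I/∂q_I = 0: 110 - 5q_I - (3/2)(q_C) = 0.
Corvus's profit: π_C = (191 - 1.5Q)q_C - (52q_C + (1/2)q_C²). Setting ∂π_C/∂q_C = 0: 139 - 4q_C - (3/2)(q_I) = 0.
Best responses: q_I = (110 - (3/2)q_C)/5, q_C = (139 - (3/2)q_I)/4.
Substituting one into the other gives q_I = 926/71 and q_C = 29.8592.
Price P = 191 - (3/2)·42.9014 = 126.6479.
Corvus's profit: 126.6479·29.8592 - 52·29.8592 - (1/2)·29.8592² = 1783.1383.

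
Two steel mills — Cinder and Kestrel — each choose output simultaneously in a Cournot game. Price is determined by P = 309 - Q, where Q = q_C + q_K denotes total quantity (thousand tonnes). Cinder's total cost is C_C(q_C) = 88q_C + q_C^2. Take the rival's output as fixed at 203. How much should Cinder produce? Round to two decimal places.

4.50

With the rival's output fixed at 203, Cinder's profit is π_C = (309 - 203 - q_C)q_C - (88q_C + q_C²) = (106 - q_C)q_C - (88q_C + q_C²).
∂π_C/∂q_C = 18 - 4q_C = 0, so q_C = 9/2.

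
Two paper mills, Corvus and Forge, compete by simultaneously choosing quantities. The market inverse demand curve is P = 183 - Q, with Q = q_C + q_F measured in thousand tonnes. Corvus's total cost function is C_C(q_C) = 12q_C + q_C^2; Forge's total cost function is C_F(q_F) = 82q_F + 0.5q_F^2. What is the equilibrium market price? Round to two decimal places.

Corvus's profit: π_C = (183 - Q)q_C - (12q_C + q_C²). Setting ∂π_C/∂q_C = 0: 171 - 4q_C - (q_F) = 0.
Forge's profit: π_F = (183 - Q)q_F - (82q_F + (1/2)q_F²). Setting ∂π_F/∂q_F = 0: 101 - 3q_F - (q_C) = 0.
So q_C = (171 - q_F)/4 and q_F = (101 - q_C)/3.
Solving the pair: q_C = 412/11, q_F = 233/11.
Total output Q = 645/11, so price P = 183 - 645/11 = 1368/11.

124.36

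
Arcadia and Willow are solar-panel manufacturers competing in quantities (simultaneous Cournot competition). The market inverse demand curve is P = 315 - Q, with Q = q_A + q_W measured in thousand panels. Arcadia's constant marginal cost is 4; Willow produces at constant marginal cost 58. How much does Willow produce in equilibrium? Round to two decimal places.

67.67

Arcadia's profit: π_A = (315 - Q)q_A - (4q_A). Setting ∂π_A/∂q_A = 0: 311 - 2q_A - (q_W) = 0.
Willow's first-order condition: 257 - 2q_W - (q_A) = 0.
Best responses: q_A = (311 - q_W)/2, q_W = (257 - q_A)/2.
Substituting one into the other gives q_A = 365/3 and q_W = 203/3.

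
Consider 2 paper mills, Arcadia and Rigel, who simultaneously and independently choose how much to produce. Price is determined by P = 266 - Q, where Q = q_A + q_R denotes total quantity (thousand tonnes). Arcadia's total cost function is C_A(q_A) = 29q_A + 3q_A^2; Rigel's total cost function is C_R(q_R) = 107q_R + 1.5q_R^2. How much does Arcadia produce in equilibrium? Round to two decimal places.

Arcadia's profit: π_A = (266 - Q)q_A - (29q_A + 3q_A²). Setting ∂π_A/∂q_A = 0: 237 - 8q_A - (q_R) = 0.
Rigel's first-order condition: 159 - 5q_R - (q_A) = 0.
So q_A = (237 - q_R)/8 and q_R = (159 - q_A)/5.
Substituting one into the other gives q_A = 342/13 and q_R = 345/13.

26.31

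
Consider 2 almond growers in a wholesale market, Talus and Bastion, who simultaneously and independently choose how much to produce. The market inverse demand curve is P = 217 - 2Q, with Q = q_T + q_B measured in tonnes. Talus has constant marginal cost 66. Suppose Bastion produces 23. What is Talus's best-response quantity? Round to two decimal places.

With the rival's output fixed at 23, Talus's profit is π_T = (217 - 2·23 - 2q_T)q_T - (66q_T) = (171 - 2q_T)q_T - (66q_T).
∂π_T/∂q_T = 105 - 4q_T = 0, so q_T = 105/4.

26.25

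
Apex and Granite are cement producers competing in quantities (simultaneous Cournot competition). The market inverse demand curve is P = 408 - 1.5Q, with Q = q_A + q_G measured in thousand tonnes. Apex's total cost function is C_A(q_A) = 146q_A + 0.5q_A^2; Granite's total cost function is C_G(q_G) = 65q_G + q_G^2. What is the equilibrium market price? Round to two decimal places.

258.04

Apex's profit: π_A = (408 - 1.5Q)q_A - (146q_A + (1/2)q_A²). Setting ∂π_A/∂q_A = 0: 262 - 4q_A - (3/2)(q_G) = 0.
Granite's profit: π_G = (408 - 1.5Q)q_G - (65q_G + q_G²). Setting ∂π_G/∂q_G = 0: 343 - 5q_G - (3/2)(q_A) = 0.
Rearranging gives the reaction functions q_A = (262 - (3/2)q_G)/4 and q_G = (343 - (3/2)q_A)/5.
Solving the pair: q_A = 44.8169, q_G = 55.1549.
Total output Q = 99.9718, so price P = 408 - (3/2)·99.9718 = 258.0423.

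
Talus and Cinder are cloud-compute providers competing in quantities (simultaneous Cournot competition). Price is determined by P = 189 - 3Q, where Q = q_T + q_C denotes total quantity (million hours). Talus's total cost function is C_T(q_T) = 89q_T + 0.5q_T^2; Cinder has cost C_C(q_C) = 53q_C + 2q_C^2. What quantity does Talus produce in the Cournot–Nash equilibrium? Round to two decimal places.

Talus's profit: π_T = (189 - 3Q)q_T - (89q_T + (1/2)q_T²). Setting ∂π_T/∂q_T = 0: 100 - 7q_T - 3(q_C) = 0.
Cinder's first-order condition: 136 - 10q_C - 3(q_T) = 0.
Best responses: q_T = (100 - 3q_C)/7, q_C = (136 - 3q_T)/10.
Solving the pair: q_T = 592/61, q_C = 652/61.

9.70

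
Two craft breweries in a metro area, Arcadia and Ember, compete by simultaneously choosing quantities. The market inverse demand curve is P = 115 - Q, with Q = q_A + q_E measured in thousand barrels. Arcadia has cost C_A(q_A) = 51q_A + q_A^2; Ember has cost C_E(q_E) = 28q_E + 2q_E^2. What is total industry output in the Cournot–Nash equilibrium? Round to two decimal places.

Arcadia's profit: π_A = (115 - Q)q_A - (51q_A + q_A²). Setting ∂π_A/∂q_A = 0: 64 - 4q_A - (q_E) = 0.
Ember's profit: π_E = (115 - Q)q_E - (28q_E + 2q_E²). Setting ∂π_E/∂q_E = 0: 87 - 6q_E - (q_A) = 0.
Rearranging gives the reaction functions q_A = (64 - q_E)/4 and q_E = (87 - q_A)/6.
Substituting one into the other gives q_A = 297/23 and q_E = 284/23.
Total output Q = 297/23 + 284/23 = 581/23.

25.26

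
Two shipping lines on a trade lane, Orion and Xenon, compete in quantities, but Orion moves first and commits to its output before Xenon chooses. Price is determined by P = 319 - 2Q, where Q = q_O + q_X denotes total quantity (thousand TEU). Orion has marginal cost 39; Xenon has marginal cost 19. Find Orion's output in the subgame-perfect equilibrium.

The follower Xenon best-responds to any q_O: π_X = (319 - 2Q)q_X - 19q_X.
∂π_X/∂q_X = 300 - 2q_O - 4q_X = 0 gives the reaction function q_X = (300 - 2q_O)/4.
The leader anticipates this reaction. Substituting into P = 319 - 2Q gives P = 169 - q_O, so π_O = (169 - q_O)q_O - 39q_O.
Leader FOC: 130 - 2q_O = 0, so q_O = 65.
Then q_X = (300 - 2·65)/4 = 85/2.

65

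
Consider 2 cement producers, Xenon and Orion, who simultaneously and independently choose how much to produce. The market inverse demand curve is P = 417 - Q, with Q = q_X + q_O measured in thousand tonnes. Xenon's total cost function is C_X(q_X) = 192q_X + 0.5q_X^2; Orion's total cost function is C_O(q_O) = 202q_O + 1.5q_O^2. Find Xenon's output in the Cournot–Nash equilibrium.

Xenon's profit: π_X = (417 - Q)q_X - (192q_X + (1/2)q_X²). Setting ∂π_X/∂q_X = 0: 225 - 3q_X - (q_O) = 0.
Orion's first-order condition: 215 - 5q_O - (q_X) = 0.
So q_X = (225 - q_O)/3 and q_O = (215 - q_X)/5.
Substituting one into the other gives q_X = 65 and q_O = 30.

65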